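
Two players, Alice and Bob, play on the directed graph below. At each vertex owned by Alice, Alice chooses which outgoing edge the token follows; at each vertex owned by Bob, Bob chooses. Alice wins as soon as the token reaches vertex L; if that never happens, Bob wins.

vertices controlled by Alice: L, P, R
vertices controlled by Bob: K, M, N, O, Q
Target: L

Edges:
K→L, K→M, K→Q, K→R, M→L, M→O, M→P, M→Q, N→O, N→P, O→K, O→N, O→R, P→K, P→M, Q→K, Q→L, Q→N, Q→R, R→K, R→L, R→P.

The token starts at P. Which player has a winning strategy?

A0 = {L}
A1: add {R} — R (Alice) has R→L.
A2 = A1; e.g. K (Bob) can still go to M. Fixed point.
P never enters the attractor, so Bob can avoid the target forever.

Bob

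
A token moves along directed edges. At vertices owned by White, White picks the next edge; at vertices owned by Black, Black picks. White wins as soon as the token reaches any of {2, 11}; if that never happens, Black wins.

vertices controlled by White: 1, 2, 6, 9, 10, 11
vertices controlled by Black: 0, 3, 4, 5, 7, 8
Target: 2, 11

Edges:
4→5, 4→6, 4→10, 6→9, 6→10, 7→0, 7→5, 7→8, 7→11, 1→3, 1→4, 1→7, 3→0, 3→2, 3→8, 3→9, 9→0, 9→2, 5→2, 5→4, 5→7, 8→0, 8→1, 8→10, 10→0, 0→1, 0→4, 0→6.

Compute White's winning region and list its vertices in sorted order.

2, 6, 9, 11

A0 = {2, 11}
A1: add {9} — 9 (White) has 9→2.
A2: add {6} — 6 (White) has 6→9.
A3 = A2; e.g. 0 (Black) can still go to 1. Fixed point.
White's winning region = {2, 6, 9, 11}.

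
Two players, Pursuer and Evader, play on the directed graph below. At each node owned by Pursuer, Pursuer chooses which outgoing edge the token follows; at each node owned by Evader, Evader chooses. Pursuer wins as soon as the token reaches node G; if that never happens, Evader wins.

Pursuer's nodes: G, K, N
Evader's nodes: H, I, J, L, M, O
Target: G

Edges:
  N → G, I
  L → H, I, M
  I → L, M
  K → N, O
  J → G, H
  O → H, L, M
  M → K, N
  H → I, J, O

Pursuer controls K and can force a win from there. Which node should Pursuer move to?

A0 = {G}
A1: add {N} — N (Pursuer) has N→G.
A2: add {K} — K (Pursuer) has K→N.
A3: add {M} — M (Evader): all of {K, N} already in.
A4 = A3; e.g. H (Evader) can still go to I. Fixed point.
From K, successor N is in the attractor (rank 1); the other successor O is not.

N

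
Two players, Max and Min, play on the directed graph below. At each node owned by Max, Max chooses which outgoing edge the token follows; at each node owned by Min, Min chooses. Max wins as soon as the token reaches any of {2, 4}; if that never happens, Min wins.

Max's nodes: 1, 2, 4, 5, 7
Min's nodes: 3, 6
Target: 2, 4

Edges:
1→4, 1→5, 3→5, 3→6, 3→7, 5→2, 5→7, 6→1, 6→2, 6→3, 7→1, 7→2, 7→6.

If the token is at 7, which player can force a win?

A0 = {2, 4}
A1: add {1, 5, 7} — 1 (Max) has 1→4; 5 (Max) has 5→2; 7 (Max) has 7→2.
A2 = A1; e.g. 3 (Min) can still go to 6. Fixed point.
7 ∈ A1, so Max can force the target.

Max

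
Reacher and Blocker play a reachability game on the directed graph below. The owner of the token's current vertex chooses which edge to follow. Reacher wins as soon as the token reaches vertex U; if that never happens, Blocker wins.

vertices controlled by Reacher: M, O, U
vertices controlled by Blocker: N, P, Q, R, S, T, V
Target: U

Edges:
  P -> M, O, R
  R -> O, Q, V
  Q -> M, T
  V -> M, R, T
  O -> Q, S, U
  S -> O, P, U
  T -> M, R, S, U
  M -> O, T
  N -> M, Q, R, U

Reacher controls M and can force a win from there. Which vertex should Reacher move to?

A0 = {U}
A1: add {O} — O (Reacher) has O→U.
A2: add {M} — M (Reacher) has M→O.
A3 = A2; e.g. N (Blocker) can still go to Q. Fixed point.
From M, successor O is in the attractor (rank 1); the other successor T is not.

O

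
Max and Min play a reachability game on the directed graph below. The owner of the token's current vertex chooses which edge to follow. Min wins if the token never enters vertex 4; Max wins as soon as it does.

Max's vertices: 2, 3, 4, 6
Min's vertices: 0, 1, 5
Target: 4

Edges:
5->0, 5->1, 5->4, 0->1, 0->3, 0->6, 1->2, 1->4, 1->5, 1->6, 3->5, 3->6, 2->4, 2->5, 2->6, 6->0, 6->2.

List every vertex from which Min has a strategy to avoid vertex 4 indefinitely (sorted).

A0 = {4}
A1: add {2} — 2 (Max) has 2→4.
A2: add {6} — 6 (Max) has 6→2.
A3: add {3} — 3 (Max) has 3→6.
A4 = A3; e.g. 0 (Min) can still go to 1. Fixed point.
Max's attractor = {2, 3, 4, 6}; Min avoids the target exactly from the complement.

0, 1, 5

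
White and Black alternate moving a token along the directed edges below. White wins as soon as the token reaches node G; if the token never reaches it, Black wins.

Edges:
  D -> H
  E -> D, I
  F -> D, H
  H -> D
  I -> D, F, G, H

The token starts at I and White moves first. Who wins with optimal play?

White

Track states (vertex, player-to-move).
A0 = {(G,White), (G,Black)}
A1: add {(I,White)}.
(I,White) ∈ A1 ⇒ White forces the target.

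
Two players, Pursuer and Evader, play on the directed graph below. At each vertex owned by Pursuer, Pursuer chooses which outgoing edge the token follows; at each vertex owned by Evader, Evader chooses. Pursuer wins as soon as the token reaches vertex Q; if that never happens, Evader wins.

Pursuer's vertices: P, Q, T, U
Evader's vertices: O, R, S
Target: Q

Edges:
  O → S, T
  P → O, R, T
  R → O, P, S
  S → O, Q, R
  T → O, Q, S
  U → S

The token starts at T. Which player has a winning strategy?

Pursuer

A0 = {Q}
A1: add {T} — T (Pursuer) has T→Q.
T ∈ A1, so Pursuer can force the target.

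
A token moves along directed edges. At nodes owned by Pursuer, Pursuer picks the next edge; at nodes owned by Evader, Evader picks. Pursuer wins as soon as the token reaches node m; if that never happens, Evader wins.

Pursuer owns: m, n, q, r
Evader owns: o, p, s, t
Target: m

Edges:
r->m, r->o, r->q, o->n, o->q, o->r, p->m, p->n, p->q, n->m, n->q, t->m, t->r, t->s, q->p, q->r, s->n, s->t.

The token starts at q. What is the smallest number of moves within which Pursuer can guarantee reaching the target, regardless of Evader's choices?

A0 = {m}
A1: add {n, r} — n (Pursuer) has n→m; r (Pursuer) has r→m.
A2: add {q} — q (Pursuer) has q→r.
q enters the attractor at level 2, so Pursuer can force the target in 2 moves from there.

2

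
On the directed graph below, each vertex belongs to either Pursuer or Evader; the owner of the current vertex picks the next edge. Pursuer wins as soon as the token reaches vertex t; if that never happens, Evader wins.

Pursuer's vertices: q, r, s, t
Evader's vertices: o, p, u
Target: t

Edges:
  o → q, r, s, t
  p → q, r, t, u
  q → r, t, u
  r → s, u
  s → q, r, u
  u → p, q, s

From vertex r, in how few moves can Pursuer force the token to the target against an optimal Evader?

3

A0 = {t}
A1: add {q} — q (Pursuer) has q→t.
A2: add {s} — s (Pursuer) has s→q.
A3: add {r} — r (Pursuer) has r→s.
r enters the attractor at level 3, so Pursuer can force the target in 3 moves from there.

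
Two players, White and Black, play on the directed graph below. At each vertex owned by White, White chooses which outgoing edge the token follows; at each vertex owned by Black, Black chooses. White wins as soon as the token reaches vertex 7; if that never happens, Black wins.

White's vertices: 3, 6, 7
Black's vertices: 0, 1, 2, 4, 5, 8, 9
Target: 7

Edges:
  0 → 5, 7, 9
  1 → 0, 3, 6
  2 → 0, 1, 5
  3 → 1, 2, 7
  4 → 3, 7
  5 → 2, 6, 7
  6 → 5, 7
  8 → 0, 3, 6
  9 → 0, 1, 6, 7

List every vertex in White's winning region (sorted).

A0 = {7}
A1: add {3, 6} — 3 (White) has 3→7; 6 (White) has 6→7.
A2: add {4} — 4 (Black): all of {3, 7} already in.
A3 = A2; e.g. 0 (Black) can still go to 5. Fixed point.
White's winning region = {3, 4, 6, 7}.

3, 4, 6, 7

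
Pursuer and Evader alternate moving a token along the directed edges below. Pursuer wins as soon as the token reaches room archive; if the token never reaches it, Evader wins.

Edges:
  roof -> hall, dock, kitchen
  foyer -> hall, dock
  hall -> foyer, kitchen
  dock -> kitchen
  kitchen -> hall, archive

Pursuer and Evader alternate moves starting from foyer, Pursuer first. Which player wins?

Track states (vertex, player-to-move).
A0 = {(archive,Pursuer), (archive,Evader)}
A1: add {(kitchen,Pursuer)}.
A2: add {(dock,Evader)}.
A3: add {(roof,Pursuer), (foyer,Pursuer)}.
(foyer,Pursuer) ∈ A3 ⇒ Pursuer forces the target.

Pursuer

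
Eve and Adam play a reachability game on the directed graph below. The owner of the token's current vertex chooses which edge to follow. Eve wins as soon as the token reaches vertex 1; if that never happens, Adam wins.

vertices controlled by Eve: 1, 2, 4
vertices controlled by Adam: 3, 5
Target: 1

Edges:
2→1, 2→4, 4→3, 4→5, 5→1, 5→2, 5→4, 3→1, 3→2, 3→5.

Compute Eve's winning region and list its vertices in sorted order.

1, 2

A0 = {1}
A1: add {2} — 2 (Eve) has 2→1.
A2 = A1; e.g. 3 (Adam) can still go to 5. Fixed point.
Eve's winning region = {1, 2}.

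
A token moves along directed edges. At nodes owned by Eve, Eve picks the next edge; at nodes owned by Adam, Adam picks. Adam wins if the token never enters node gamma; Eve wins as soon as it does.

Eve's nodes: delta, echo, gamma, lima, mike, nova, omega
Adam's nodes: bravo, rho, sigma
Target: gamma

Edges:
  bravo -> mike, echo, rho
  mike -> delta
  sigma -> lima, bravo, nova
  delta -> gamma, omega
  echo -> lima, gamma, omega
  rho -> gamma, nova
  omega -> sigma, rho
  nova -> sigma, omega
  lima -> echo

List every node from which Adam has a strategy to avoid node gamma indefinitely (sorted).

bravo, nova, omega, rho, sigma

A0 = {gamma}
A1: add {delta, echo} — echo (Eve) has echo→gamma; delta (Eve) has delta→gamma.
A2: add {lima, mike} — lima (Eve) has lima→echo; mike (Eve) has mike→delta.
A3 = A2; e.g. bravo (Adam) can still go to rho. Fixed point.
Eve's attractor = {delta, echo, gamma, lima, mike}; Adam avoids the target exactly from the complement.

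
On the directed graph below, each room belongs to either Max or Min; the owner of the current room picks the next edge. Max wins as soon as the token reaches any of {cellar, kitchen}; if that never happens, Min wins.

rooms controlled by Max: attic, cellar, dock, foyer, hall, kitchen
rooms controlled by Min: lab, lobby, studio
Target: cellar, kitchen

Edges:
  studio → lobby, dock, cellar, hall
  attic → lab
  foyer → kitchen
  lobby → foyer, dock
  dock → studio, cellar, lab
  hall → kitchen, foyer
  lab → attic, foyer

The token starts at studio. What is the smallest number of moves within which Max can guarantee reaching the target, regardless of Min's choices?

3

A0 = {cellar, kitchen}
A1: add {dock, foyer, hall} — foyer (Max) has foyer→kitchen; dock (Max) has dock→cellar; hall (Max) has hall→kitchen.
A2: add {lobby} — lobby (Min): all of {foyer, dock} already in.
A3: add {studio} — studio (Min): all of {lobby, dock, cellar, hall} already in.
A4 = A3; e.g. attic (Max) has no edge into A3. Fixed point.
studio enters the attractor at level 3, so Max can force the target in 3 moves from there.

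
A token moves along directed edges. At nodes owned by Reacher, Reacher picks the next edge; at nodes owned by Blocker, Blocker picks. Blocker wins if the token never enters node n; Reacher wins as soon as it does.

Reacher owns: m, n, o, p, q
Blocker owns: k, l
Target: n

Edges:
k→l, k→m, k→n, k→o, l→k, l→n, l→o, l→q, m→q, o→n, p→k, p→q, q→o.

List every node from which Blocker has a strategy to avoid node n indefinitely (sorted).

k, l

A0 = {n}
A1: add {o} — o (Reacher) has o→n.
A2: add {q} — q (Reacher) has q→o.
A3: add {m, p} — m (Reacher) has m→q; p (Reacher) has p→q.
A4 = A3; e.g. k (Blocker) can still go to l. Fixed point.
Reacher's attractor = {m, n, o, p, q}; Blocker avoids the target exactly from the complement.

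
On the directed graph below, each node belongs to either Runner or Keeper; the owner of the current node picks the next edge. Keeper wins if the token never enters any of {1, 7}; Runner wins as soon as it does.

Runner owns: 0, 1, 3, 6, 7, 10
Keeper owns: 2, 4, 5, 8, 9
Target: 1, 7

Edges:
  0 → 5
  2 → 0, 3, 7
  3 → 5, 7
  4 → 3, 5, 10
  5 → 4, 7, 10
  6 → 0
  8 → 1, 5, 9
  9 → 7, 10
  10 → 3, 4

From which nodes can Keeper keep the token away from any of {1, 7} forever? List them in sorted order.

0, 2, 4, 5, 6, 8

A0 = {1, 7}
A1: add {3} — 3 (Runner) has 3→7.
A2: add {10} — 10 (Runner) has 10→3.
A3: add {9} — 9 (Keeper): all of {7, 10} already in.
A4 = A3; e.g. 0 (Runner) has no edge into A3. Fixed point.
Runner's attractor = {1, 3, 7, 9, 10}; Keeper avoids the target exactly from the complement.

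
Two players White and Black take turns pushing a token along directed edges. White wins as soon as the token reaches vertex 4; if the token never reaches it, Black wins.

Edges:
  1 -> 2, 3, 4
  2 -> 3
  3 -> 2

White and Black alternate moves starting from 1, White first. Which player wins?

Track states (vertex, player-to-move).
A0 = {(4,White), (4,Black)}
A1: add {(1,White)}.
(1,White) ∈ A1 ⇒ White forces the target.

White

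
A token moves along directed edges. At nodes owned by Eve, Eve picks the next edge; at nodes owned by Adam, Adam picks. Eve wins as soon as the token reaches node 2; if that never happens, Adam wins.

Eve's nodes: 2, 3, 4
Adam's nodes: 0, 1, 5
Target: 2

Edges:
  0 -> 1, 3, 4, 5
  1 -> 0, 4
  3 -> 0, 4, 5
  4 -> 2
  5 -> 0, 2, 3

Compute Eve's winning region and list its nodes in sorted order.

2, 3, 4

A0 = {2}
A1: add {4} — 4 (Eve) has 4→2.
A2: add {3} — 3 (Eve) has 3→4.
A3 = A2; e.g. 0 (Adam) can still go to 1. Fixed point.
Eve's winning region = {2, 3, 4}.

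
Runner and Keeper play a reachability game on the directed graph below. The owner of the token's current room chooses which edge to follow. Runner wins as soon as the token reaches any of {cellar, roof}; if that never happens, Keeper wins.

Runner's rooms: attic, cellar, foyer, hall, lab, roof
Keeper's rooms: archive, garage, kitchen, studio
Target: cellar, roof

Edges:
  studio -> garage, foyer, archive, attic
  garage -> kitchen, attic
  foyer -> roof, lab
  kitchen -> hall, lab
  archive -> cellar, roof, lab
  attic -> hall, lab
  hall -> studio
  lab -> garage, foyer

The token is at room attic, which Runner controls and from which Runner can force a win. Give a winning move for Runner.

A0 = {cellar, roof}
A1: add {foyer} — foyer (Runner) has foyer→roof.
A2: add {lab} — lab (Runner) has lab→foyer.
A3: add {archive, attic} — archive (Keeper): all of {cellar, roof, lab} already in; attic (Runner) has attic→lab.
A4 = A3; e.g. studio (Keeper) can still go to garage. Fixed point.
From attic, successor lab is in the attractor (rank 2); the other successor hall is not.

lab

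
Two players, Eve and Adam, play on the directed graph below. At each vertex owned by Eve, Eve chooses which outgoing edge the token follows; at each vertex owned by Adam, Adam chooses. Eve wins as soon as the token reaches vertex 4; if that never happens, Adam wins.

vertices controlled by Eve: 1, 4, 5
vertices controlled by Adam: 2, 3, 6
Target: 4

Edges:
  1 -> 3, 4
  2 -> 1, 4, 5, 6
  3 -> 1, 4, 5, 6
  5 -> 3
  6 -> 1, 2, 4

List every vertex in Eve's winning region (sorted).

1, 4

A0 = {4}
A1: add {1} — 1 (Eve) has 1→4.
A2 = A1; e.g. 2 (Adam) can still go to 5. Fixed point.
Eve's winning region = {1, 4}.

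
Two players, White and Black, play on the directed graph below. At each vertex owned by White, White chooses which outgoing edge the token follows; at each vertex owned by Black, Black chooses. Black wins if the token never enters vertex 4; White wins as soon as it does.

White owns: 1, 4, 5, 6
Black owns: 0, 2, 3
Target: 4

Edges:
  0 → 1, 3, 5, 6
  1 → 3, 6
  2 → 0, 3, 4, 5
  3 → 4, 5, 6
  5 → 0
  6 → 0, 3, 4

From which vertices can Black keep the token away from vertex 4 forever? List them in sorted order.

A0 = {4}
A1: add {6} — 6 (White) has 6→4.
A2: add {1} — 1 (White) has 1→6.
A3 = A2; e.g. 0 (Black) can still go to 3. Fixed point.
White's attractor = {1, 4, 6}; Black avoids the target exactly from the complement.

0, 2, 3, 5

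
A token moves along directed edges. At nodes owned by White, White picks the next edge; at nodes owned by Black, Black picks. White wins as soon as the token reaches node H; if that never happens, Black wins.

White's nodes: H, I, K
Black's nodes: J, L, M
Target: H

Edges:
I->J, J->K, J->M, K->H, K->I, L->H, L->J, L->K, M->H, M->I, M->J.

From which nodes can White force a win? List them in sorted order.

A0 = {H}
A1: add {K} — K (White) has K→H.
A2 = A1; e.g. I (White) has no edge into A1. Fixed point.
White's winning region = {H, K}.

H, K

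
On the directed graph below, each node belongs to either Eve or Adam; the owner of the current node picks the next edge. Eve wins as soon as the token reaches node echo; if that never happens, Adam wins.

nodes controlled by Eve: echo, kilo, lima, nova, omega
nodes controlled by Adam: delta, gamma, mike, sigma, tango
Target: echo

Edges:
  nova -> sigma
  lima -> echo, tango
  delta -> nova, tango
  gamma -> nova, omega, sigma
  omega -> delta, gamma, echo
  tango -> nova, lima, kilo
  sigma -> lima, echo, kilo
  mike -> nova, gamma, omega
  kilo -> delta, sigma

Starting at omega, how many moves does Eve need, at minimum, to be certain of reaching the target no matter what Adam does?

A0 = {echo}
A1: add {lima, omega} — lima (Eve) has lima→echo; omega (Eve) has omega→echo.
A2 = A1; e.g. nova (Eve) has no edge into A1. Fixed point.
omega enters the attractor at level 1, so Eve can force the target in 1 move from there.

1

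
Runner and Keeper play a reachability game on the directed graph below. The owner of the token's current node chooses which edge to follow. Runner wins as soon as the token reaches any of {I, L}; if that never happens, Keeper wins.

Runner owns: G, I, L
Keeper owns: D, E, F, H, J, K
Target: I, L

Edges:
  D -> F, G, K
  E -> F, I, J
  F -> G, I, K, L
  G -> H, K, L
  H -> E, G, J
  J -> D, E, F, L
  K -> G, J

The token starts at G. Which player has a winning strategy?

Runner

A0 = {I, L}
A1: add {G} — G (Runner) has G→L.
A2 = A1; e.g. D (Keeper) can still go to F. Fixed point.
G ∈ A1, so Runner can force the target.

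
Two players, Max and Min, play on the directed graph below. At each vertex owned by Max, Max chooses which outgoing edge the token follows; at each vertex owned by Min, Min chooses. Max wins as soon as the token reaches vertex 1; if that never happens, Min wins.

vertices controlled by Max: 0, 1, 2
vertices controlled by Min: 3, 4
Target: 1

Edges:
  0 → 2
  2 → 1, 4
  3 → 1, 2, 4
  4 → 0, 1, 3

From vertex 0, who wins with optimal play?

Max

A0 = {1}
A1: add {2} — 2 (Max) has 2→1.
A2: add {0} — 0 (Max) has 0→2.
A3 = A2; e.g. 3 (Min) can still go to 4. Fixed point.
0 ∈ A2, so Max can force the target.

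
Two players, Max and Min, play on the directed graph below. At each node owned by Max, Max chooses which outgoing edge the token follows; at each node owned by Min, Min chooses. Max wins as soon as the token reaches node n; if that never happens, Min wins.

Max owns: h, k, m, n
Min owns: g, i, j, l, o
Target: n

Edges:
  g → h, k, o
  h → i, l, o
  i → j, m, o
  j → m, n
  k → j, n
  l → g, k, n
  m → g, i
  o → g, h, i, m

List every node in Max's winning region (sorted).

k, n

A0 = {n}
A1: add {k} — k (Max) has k→n.
A2 = A1; e.g. g (Min) can still go to h. Fixed point.
Max's winning region = {k, n}.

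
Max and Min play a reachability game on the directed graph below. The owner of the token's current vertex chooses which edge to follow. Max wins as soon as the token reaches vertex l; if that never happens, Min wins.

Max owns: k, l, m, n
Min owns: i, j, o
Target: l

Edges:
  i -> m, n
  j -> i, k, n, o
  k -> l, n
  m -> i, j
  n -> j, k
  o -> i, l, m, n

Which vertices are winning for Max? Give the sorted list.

A0 = {l}
A1: add {k} — k (Max) has k→l.
A2: add {n} — n (Max) has n→k.
A3 = A2; e.g. i (Min) can still go to m. Fixed point.
Max's winning region = {k, l, n}.

k, l, n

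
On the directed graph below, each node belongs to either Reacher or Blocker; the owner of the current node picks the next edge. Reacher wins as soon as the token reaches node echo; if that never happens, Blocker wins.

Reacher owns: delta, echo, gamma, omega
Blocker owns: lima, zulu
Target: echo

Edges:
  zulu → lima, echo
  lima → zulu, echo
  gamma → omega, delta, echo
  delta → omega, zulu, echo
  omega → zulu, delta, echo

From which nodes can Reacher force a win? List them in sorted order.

delta, echo, gamma, omega

A0 = {echo}
A1: add {delta, gamma, omega} — omega (Reacher) has omega→echo; gamma (Reacher) has gamma→echo; delta (Reacher) has delta→echo.
A2 = A1; e.g. zulu (Blocker) can still go to lima. Fixed point.
Reacher's winning region = {delta, echo, gamma, omega}.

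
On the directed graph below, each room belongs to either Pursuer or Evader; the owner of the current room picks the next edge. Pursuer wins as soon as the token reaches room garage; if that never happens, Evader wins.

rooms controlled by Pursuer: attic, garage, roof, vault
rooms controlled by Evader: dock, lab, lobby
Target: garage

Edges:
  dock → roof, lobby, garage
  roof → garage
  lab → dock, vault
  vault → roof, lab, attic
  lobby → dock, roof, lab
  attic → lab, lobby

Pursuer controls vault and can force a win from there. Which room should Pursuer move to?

A0 = {garage}
A1: add {roof} — roof (Pursuer) has roof→garage.
A2: add {vault} — vault (Pursuer) has vault→roof.
A3 = A2; e.g. dock (Evader) can still go to lobby. Fixed point.
From vault, successor roof is in the attractor (rank 1); the other successors attic, lab are not.

roof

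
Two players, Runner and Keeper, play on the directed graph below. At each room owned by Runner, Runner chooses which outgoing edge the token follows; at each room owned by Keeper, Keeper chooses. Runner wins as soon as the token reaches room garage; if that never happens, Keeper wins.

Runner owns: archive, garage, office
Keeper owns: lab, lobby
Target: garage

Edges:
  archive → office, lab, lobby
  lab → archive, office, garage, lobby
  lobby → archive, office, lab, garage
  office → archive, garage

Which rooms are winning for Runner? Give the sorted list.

archive, garage, office

A0 = {garage}
A1: add {office} — office (Runner) has office→garage.
A2: add {archive} — archive (Runner) has archive→office.
A3 = A2; e.g. lab (Keeper) can still go to lobby. Fixed point.
Runner's winning region = {archive, garage, office}.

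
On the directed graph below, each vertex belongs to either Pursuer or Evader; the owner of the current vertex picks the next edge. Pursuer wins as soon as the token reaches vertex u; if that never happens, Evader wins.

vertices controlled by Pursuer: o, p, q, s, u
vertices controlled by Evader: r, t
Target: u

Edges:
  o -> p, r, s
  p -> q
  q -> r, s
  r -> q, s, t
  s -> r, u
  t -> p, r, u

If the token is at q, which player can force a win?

A0 = {u}
A1: add {s} — s (Pursuer) has s→u.
A2: add {o, q} — o (Pursuer) has o→s; q (Pursuer) has q→s.
q ∈ A2, so Pursuer can force the target.

Pursuer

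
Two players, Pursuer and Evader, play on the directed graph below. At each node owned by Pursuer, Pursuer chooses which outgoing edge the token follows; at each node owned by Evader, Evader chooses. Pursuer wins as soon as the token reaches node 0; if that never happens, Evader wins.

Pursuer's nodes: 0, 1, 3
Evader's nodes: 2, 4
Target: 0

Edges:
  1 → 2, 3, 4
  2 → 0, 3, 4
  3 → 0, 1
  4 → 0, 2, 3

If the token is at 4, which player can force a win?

A0 = {0}
A1: add {3} — 3 (Pursuer) has 3→0.
A2: add {1} — 1 (Pursuer) has 1→3.
A3 = A2; e.g. 2 (Evader) can still go to 4. Fixed point.
4 never enters the attractor, so Evader can avoid the target forever.

Evader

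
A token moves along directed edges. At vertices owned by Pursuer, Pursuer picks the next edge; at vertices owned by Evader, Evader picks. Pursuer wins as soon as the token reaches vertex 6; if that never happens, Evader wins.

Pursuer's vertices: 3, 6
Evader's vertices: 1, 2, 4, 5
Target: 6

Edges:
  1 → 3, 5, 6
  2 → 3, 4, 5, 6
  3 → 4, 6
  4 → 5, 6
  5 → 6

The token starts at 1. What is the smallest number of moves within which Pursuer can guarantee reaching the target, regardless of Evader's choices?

2

A0 = {6}
A1: add {3, 5} — 3 (Pursuer) has 3→6; 5 (Evader): all of {6} already in.
A2: add {1, 4} — 1 (Evader): all of {3, 5, 6} already in; 4 (Evader): all of {5, 6} already in.
1 enters the attractor at level 2, so Pursuer can force the target in 2 moves from there.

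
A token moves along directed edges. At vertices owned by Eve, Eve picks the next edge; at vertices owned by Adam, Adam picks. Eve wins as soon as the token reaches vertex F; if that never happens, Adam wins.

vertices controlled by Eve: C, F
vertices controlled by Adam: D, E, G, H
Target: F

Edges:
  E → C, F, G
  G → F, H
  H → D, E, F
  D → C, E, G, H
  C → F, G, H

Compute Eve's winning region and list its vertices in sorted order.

C, F

A0 = {F}
A1: add {C} — C (Eve) has C→F.
A2 = A1; e.g. D (Adam) can still go to E. Fixed point.
Eve's winning region = {C, F}.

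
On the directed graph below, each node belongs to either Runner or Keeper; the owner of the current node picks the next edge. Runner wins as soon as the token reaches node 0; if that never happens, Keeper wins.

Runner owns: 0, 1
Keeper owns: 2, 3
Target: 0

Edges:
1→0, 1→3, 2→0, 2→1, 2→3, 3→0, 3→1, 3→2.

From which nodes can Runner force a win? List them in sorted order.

A0 = {0}
A1: add {1} — 1 (Runner) has 1→0.
A2 = A1; e.g. 2 (Keeper) can still go to 3. Fixed point.
Runner's winning region = {0, 1}.

0, 1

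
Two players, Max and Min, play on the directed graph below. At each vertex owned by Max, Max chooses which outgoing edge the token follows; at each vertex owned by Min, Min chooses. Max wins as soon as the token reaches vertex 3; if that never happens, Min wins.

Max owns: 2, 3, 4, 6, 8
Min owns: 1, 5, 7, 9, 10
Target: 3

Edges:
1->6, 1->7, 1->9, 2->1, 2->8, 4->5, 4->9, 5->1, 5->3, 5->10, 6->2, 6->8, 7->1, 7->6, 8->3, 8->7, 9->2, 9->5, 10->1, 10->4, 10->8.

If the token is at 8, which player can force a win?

Max

A0 = {3}
A1: add {8} — 8 (Max) has 8→3.
8 ∈ A1, so Max can force the target.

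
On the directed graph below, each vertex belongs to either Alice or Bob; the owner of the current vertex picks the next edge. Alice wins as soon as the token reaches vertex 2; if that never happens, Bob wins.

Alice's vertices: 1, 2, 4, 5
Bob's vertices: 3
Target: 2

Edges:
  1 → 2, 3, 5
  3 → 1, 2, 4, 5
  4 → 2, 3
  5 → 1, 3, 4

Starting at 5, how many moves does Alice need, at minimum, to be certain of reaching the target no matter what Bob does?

2

A0 = {2}
A1: add {1, 4} — 1 (Alice) has 1→2; 4 (Alice) has 4→2.
A2: add {5} — 5 (Alice) has 5→1.
5 enters the attractor at level 2, so Alice can force the target in 2 moves from there.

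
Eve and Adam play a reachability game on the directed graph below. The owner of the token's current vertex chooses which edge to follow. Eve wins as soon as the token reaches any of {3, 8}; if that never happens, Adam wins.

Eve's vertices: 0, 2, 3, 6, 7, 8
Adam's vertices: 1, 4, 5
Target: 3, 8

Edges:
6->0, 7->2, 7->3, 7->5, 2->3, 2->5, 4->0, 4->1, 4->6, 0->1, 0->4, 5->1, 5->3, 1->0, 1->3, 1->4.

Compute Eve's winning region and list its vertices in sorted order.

2, 3, 7, 8

A0 = {3, 8}
A1: add {2, 7} — 2 (Eve) has 2→3; 7 (Eve) has 7→3.
A2 = A1; e.g. 0 (Eve) has no edge into A1. Fixed point.
Eve's winning region = {2, 3, 7, 8}.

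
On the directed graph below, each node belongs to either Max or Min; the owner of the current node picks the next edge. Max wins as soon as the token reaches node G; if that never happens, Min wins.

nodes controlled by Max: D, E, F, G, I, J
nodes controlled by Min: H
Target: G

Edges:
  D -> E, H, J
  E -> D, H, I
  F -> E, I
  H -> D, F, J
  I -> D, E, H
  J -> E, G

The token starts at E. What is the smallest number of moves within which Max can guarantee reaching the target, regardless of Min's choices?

A0 = {G}
A1: add {J} — J (Max) has J→G.
A2: add {D} — D (Max) has D→J.
A3: add {E, I} — E (Max) has E→D; I (Max) has I→D.
E enters the attractor at level 3, so Max can force the target in 3 moves from there.

3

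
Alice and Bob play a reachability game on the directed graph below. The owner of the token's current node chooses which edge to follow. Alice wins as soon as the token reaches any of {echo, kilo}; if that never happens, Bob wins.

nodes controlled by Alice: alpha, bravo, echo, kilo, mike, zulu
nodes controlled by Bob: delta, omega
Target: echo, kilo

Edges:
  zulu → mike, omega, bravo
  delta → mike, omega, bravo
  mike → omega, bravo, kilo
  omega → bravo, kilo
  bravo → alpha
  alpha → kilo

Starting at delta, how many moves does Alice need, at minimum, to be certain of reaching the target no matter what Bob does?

A0 = {echo, kilo}
A1: add {alpha, mike} — mike (Alice) has mike→kilo; alpha (Alice) has alpha→kilo.
A2: add {bravo, zulu} — zulu (Alice) has zulu→mike; bravo (Alice) has bravo→alpha.
A3: add {omega} — omega (Bob): all of {bravo, kilo} already in.
A4: add {delta} — delta (Bob): all of {mike, omega, bravo} already in.
A4 = all vertices. Fixed point.
delta enters the attractor at level 4, so Alice can force the target in 4 moves from there.

4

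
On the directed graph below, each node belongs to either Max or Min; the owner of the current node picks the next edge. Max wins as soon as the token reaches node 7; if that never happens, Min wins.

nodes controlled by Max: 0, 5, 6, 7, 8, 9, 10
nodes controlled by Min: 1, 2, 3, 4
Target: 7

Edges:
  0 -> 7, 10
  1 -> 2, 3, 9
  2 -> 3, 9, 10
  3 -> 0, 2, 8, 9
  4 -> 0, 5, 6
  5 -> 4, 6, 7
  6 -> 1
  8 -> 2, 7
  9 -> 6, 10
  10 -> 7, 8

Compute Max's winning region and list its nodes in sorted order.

A0 = {7}
A1: add {0, 5, 8, 10} — 0 (Max) has 0→7; 5 (Max) has 5→7; 8 (Max) has 8→7; 10 (Max) has 10→7.
A2: add {9} — 9 (Max) has 9→10.
A3 = A2; e.g. 1 (Min) can still go to 2. Fixed point.
Max's winning region = {0, 5, 7, 8, 9, 10}.

0, 5, 7, 8, 9, 10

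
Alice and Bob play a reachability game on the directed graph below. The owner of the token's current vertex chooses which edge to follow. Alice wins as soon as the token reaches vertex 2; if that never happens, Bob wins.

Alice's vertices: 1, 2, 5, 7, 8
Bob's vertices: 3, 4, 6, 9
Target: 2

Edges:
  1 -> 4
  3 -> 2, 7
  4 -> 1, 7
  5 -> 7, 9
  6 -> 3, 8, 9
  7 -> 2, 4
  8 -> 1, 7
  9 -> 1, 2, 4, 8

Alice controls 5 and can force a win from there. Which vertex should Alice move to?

A0 = {2}
A1: add {7} — 7 (Alice) has 7→2.
A2: add {3, 5, 8} — 3 (Bob): all of {2, 7} already in; 5 (Alice) has 5→7; 8 (Alice) has 8→7.
A3 = A2; e.g. 1 (Alice) has no edge into A2. Fixed point.
From 5, successor 7 is in the attractor (rank 1); the other successor 9 is not.

7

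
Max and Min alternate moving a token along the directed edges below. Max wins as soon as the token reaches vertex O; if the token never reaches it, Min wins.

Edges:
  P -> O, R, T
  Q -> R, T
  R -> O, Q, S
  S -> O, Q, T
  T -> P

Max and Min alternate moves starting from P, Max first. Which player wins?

Track states (vertex, player-to-move).
A0 = {(O,Max), (O,Min)}
A1: add {(P,Max), (R,Max), (S,Max)}.
(P,Max) ∈ A1 ⇒ Max forces the target.

Max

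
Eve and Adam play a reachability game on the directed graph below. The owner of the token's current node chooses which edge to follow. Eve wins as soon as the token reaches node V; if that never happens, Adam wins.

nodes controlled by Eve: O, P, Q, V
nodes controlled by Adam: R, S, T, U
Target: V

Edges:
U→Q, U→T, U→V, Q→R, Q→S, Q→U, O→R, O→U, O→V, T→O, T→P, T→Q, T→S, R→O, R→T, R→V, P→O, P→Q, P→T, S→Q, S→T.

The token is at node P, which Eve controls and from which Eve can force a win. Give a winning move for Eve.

A0 = {V}
A1: add {O} — O (Eve) has O→V.
A2: add {P} — P (Eve) has P→O.
A3 = A2; e.g. Q (Eve) has no edge into A2. Fixed point.
From P, successor O is in the attractor (rank 1); the other successors Q, T are not.

O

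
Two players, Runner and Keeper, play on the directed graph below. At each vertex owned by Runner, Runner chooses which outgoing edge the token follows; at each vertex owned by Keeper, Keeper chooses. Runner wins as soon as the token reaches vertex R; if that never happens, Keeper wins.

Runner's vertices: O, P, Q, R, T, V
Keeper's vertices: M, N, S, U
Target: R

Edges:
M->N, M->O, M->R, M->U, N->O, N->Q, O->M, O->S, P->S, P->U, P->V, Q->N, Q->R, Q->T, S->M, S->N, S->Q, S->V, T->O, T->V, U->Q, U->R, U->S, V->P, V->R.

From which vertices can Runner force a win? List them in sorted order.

P, Q, R, T, V

A0 = {R}
A1: add {Q, V} — Q (Runner) has Q→R; V (Runner) has V→R.
A2: add {P, T} — P (Runner) has P→V; T (Runner) has T→V.
A3 = A2; e.g. M (Keeper) can still go to N. Fixed point.
Runner's winning region = {P, Q, R, T, V}.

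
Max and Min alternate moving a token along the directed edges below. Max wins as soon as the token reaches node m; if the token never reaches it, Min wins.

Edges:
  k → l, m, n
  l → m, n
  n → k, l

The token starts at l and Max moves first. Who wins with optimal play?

Max

Track states (vertex, player-to-move).
A0 = {(m,Max), (m,Min)}
A1: add {(k,Max), (l,Max)}.
(l,Max) ∈ A1 ⇒ Max forces the target.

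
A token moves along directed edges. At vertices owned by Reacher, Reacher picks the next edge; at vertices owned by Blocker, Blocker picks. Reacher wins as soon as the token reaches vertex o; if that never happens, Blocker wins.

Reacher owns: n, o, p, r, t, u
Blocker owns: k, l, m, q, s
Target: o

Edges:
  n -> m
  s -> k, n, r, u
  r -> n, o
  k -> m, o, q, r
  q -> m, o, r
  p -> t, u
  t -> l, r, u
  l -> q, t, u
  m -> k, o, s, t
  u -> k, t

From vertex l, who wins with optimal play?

A0 = {o}
A1: add {r} — r (Reacher) has r→o.
A2: add {t} — t (Reacher) has t→r.
A3: add {p, u} — p (Reacher) has p→t; u (Reacher) has u→t.
A4 = A3; e.g. k (Blocker) can still go to m. Fixed point.
l never enters the attractor, so Blocker can avoid the target forever.

Blocker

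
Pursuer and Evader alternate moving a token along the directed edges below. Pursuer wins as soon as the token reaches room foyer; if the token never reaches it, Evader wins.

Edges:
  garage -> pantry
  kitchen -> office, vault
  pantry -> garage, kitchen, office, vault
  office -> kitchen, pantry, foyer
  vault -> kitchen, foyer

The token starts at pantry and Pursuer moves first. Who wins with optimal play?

Track states (vertex, player-to-move).
A0 = {(foyer,Pursuer), (foyer,Evader)}
A1: add {(office,Pursuer), (vault,Pursuer)}.
A2: add {(kitchen,Evader)}.
A3: add {(pantry,Pursuer)}.
(pantry,Pursuer) ∈ A3 ⇒ Pursuer forces the target.

Pursuer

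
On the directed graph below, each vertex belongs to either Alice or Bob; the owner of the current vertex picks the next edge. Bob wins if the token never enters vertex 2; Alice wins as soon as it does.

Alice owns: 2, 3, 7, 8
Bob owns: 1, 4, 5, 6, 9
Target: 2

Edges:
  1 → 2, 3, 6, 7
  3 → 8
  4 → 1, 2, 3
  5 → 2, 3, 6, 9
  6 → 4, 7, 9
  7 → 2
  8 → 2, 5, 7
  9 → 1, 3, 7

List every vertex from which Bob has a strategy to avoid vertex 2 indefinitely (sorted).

1, 4, 5, 6, 9

A0 = {2}
A1: add {7, 8} — 7 (Alice) has 7→2; 8 (Alice) has 8→2.
A2: add {3} — 3 (Alice) has 3→8.
A3 = A2; e.g. 1 (Bob) can still go to 6. Fixed point.
Alice's attractor = {2, 3, 7, 8}; Bob avoids the target exactly from the complement.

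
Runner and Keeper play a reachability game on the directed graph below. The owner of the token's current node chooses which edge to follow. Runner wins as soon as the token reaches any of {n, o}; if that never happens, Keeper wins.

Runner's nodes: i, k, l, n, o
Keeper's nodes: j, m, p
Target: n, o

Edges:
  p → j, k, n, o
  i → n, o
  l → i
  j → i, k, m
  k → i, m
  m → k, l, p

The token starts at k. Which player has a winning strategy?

A0 = {n, o}
A1: add {i} — i (Runner) has i→n.
A2: add {k, l} — k (Runner) has k→i; l (Runner) has l→i.
A3 = A2; e.g. j (Keeper) can still go to m. Fixed point.
k ∈ A2, so Runner can force the target.

Runner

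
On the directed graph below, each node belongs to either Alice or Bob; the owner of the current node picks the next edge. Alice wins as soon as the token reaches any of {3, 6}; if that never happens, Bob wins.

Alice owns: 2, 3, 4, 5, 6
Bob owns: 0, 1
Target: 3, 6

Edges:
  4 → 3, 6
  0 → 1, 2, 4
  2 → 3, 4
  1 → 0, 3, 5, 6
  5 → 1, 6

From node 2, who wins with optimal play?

A0 = {3, 6}
A1: add {2, 4, 5} — 2 (Alice) has 2→3; 4 (Alice) has 4→3; 5 (Alice) has 5→6.
A2 = A1; e.g. 0 (Bob) can still go to 1. Fixed point.
2 ∈ A1, so Alice can force the target.

Alice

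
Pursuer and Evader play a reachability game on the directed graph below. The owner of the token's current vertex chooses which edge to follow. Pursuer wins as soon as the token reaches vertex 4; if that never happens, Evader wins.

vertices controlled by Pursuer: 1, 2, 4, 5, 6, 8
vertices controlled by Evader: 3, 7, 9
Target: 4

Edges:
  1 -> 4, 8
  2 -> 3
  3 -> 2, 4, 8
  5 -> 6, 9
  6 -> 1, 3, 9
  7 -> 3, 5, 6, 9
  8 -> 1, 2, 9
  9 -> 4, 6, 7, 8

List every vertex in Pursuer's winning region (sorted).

A0 = {4}
A1: add {1} — 1 (Pursuer) has 1→4.
A2: add {6, 8} — 6 (Pursuer) has 6→1; 8 (Pursuer) has 8→1.
A3: add {5} — 5 (Pursuer) has 5→6.
A4 = A3; e.g. 2 (Pursuer) has no edge into A3. Fixed point.
Pursuer's winning region = {1, 4, 5, 6, 8}.

1, 4, 5, 6, 8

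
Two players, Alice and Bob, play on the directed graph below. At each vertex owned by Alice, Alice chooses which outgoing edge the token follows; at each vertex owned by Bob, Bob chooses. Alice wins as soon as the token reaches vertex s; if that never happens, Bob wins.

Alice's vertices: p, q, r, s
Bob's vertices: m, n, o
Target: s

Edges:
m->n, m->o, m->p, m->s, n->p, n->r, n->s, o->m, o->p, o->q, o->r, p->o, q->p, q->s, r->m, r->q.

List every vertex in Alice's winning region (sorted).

A0 = {s}
A1: add {q} — q (Alice) has q→s.
A2: add {r} — r (Alice) has r→q.
A3 = A2; e.g. m (Bob) can still go to n. Fixed point.
Alice's winning region = {q, r, s}.

q, r, s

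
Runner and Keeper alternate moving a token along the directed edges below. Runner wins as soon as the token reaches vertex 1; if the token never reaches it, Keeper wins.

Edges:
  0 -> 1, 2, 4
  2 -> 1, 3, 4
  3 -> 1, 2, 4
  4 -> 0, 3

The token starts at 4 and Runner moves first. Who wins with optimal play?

Keeper

Track states (vertex, player-to-move).
A0 = {(1,Runner), (1,Keeper)}
A1: add {(0,Runner), (2,Runner), (3,Runner)}.
A2: add {(4,Keeper)}.
A3 = A2; e.g. (0,Keeper) stays out. (4,Runner) never enters ⇒ Keeper avoids the target.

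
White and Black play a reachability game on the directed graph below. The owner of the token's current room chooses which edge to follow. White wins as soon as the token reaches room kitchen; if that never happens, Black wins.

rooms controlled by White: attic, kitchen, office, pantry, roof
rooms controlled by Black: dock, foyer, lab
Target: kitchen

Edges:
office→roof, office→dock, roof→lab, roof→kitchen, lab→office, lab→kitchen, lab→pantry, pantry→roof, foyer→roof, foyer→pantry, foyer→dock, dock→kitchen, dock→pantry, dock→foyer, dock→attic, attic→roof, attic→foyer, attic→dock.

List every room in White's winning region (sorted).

A0 = {kitchen}
A1: add {roof} — roof (White) has roof→kitchen.
A2: add {attic, office, pantry} — office (White) has office→roof; pantry (White) has pantry→roof; attic (White) has attic→roof.
A3: add {lab} — lab (Black): all of {office, kitchen, pantry} already in.
A4 = A3; e.g. foyer (Black) can still go to dock. Fixed point.
White's winning region = {attic, kitchen, lab, office, pantry, roof}.

attic, kitchen, lab, office, pantry, roof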